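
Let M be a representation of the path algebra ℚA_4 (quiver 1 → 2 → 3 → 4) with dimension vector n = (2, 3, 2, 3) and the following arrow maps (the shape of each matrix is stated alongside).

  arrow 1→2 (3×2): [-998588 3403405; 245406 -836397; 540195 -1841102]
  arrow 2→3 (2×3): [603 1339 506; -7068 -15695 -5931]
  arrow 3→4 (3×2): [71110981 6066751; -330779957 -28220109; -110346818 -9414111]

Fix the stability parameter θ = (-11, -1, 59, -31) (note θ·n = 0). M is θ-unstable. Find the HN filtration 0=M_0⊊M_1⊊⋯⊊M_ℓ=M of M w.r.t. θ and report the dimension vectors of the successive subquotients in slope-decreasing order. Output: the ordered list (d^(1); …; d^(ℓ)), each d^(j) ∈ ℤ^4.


Via rank(M_{q-1}∘⋯∘M_p): M ≅ I[1,2], I[1,4], I[2,4], I[4,4].
μ_θ-semistable layers: μ^(1)=14; μ^(2)=-1; μ^(3)=-11; μ^(4)=-31

((0, 0, 2, 2); (0, 3, 0, 0); (2, 0, 0, 0); (0, 0, 0, 1))


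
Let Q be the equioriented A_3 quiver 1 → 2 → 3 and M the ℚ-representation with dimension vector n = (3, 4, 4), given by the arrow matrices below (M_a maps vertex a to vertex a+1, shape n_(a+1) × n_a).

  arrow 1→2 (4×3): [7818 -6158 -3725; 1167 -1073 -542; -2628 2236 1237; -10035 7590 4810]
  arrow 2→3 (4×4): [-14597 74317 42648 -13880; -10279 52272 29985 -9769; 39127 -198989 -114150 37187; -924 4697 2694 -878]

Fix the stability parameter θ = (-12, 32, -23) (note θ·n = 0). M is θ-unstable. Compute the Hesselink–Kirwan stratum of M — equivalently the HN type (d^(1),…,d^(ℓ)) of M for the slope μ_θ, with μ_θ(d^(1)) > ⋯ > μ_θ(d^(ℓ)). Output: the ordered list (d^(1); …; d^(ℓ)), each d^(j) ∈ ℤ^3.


Via rank(M_{q-1}∘⋯∘M_p): M ≅ I[1,3]^3, I[2,3].
μ_θ-semistable layers: μ^(1)=9/2; μ^(2)=-12

((0, 4, 4); (3, 0, 0))


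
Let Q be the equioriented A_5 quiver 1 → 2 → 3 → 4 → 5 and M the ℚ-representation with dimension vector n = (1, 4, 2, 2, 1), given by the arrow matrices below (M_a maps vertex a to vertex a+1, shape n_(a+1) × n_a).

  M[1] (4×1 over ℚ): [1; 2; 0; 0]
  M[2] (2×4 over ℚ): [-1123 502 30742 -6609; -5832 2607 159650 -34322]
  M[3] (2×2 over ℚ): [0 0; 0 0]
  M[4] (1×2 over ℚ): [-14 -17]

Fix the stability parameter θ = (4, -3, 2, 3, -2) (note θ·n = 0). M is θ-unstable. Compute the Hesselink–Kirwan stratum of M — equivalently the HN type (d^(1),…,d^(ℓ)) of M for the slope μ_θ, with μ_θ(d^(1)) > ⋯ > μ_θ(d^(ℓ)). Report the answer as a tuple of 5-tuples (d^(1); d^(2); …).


Barcode: M ≅ I[1,3], I[2,2]^2, I[2,3], I[4,4], I[4,5]. HN layers by μ_θ (4 steps, strictly decreasing):
  μ^(1)=3; μ^(2)=2; μ^(3)=1/2; μ^(4)=-3

((0, 0, 0, 1, 0); (0, 0, 2, 0, 0); (1, 1, 0, 1, 1); (0, 3, 0, 0, 0))


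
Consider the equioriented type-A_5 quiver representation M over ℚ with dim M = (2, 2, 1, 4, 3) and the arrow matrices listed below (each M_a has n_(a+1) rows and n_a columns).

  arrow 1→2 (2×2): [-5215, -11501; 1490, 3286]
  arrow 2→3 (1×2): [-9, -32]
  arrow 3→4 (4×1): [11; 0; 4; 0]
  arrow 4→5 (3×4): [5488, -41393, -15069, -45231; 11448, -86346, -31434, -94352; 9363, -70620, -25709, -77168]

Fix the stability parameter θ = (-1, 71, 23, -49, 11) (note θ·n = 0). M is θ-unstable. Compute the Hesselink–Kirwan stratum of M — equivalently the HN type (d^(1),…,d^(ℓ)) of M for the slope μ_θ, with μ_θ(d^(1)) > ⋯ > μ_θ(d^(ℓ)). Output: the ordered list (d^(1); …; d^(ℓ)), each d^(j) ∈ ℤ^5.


Interval decomposition of M: I[1,1], I[1,5], I[2,2], I[4,4], I[4,5]^2.
HN type (ℓ=5): μ^(1)=71; μ^(2)=14; μ^(3)=11; μ^(4)=-1; μ^(5)=-49

((0, 1, 0, 0, 0); (0, 1, 1, 1, 1); (0, 0, 0, 0, 2); (2, 0, 0, 0, 0); (0, 0, 0, 3, 0))


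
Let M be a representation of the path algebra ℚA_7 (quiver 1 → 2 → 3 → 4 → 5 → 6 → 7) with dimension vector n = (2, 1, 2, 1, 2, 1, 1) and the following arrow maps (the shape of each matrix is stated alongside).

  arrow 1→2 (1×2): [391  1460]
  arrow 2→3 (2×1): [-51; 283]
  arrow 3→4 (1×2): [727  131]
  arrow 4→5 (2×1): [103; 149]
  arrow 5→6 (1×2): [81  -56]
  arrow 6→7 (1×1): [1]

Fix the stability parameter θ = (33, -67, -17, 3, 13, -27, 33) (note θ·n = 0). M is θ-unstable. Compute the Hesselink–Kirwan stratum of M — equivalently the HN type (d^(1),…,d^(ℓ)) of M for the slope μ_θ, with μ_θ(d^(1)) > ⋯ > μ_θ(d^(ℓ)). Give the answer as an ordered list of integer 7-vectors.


Via rank(M_{q-1}∘⋯∘M_p): M ≅ I[1,1], I[1,7], I[3,3], I[5,5].
μ_θ-semistable layers: μ^(1)=33; μ^(2)=13; μ^(3)=-11/3; μ^(4)=-17

((1, 0, 0, 0, 0, 0, 1); (0, 0, 0, 0, 1, 0, 0); (0, 0, 0, 1, 1, 1, 0); (1, 1, 2, 0, 0, 0, 0))


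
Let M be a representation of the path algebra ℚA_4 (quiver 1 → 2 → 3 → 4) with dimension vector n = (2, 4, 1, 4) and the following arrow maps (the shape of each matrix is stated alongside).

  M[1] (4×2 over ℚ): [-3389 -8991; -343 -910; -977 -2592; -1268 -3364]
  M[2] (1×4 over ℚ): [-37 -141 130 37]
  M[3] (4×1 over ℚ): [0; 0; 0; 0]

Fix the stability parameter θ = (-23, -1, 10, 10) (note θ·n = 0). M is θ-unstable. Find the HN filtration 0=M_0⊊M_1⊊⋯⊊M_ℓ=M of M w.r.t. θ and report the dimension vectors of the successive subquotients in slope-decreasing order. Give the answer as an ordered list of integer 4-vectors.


Via rank(M_{q-1}∘⋯∘M_p): M ≅ I[1,2], I[1,3], I[2,2]^2, I[4,4]^4.
μ_θ-semistable layers: μ^(1)=10; μ^(2)=-1; μ^(3)=-23

((0, 0, 1, 4); (0, 4, 0, 0); (2, 0, 0, 0))


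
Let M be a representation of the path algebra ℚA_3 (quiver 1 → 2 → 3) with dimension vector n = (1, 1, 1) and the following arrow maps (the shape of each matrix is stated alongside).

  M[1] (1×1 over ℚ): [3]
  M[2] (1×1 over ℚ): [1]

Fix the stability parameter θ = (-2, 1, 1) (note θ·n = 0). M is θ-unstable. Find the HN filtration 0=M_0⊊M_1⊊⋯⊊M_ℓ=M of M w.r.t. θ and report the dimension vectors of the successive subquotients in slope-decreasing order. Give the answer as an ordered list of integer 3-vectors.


Via rank(M_{q-1}∘⋯∘M_p): M ≅ I[1,3].
μ_θ-semistable layers: μ^(1)=1; μ^(2)=-2

((0, 1, 1); (1, 0, 0))


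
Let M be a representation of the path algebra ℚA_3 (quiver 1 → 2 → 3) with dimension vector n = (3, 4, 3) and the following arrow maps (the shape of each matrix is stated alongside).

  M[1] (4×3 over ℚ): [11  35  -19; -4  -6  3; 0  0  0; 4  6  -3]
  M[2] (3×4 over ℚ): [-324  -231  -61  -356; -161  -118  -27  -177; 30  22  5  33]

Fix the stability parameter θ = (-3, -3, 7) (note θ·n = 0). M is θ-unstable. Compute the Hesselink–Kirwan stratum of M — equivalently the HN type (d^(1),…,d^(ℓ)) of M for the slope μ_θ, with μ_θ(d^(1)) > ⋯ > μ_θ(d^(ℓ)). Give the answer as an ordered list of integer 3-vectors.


Via rank(M_{q-1}∘⋯∘M_p): M ≅ I[1,1], I[1,3]^2, I[2,2], I[2,3].
μ_θ-semistable layers: μ^(1)=7; μ^(2)=-3

((0, 0, 3); (3, 4, 0))


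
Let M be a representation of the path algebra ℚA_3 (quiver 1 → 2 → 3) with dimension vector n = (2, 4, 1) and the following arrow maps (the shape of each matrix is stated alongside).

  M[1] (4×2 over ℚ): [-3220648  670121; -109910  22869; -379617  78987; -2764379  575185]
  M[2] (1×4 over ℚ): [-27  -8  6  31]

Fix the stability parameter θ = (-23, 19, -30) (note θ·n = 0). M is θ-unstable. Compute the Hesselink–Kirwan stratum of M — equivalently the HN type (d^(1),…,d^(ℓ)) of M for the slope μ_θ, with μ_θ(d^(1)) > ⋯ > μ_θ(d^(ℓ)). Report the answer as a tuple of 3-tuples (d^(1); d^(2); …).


Via rank(M_{q-1}∘⋯∘M_p): M ≅ I[1,2], I[1,3], I[2,2]^2.
μ_θ-semistable layers: μ^(1)=19; μ^(2)=-11/2; μ^(3)=-23

((0, 3, 0); (0, 1, 1); (2, 0, 0))


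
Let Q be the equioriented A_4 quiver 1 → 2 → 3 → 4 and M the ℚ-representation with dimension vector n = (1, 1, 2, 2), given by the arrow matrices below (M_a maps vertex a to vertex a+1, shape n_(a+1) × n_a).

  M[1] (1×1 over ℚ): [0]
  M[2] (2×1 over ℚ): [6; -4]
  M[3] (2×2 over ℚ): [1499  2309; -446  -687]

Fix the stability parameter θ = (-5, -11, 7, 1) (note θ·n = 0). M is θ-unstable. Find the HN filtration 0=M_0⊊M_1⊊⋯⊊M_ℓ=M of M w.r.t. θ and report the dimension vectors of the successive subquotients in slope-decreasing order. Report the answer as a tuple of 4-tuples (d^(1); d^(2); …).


Via rank(M_{q-1}∘⋯∘M_p): M ≅ I[1,1], I[2,4], I[3,4].
μ_θ-semistable layers: μ^(1)=4; μ^(2)=-5; μ^(3)=-11

((0, 0, 2, 2); (1, 0, 0, 0); (0, 1, 0, 0))


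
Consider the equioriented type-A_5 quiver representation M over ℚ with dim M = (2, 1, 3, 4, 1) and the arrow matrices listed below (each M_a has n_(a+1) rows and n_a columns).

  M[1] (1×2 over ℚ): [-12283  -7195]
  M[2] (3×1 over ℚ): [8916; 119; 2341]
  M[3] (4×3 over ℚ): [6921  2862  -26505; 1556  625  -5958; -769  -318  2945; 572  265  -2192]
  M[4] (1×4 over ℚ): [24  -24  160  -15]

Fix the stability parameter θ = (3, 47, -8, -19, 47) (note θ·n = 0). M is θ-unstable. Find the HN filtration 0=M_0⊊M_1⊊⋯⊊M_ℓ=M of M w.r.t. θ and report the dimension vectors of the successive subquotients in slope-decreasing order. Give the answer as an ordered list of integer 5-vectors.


Interval decomposition of M: I[1,1], I[1,5], I[3,4]^2, I[4,4].
HN type (ℓ=5): μ^(1)=47; μ^(2)=20/3; μ^(3)=3; μ^(4)=-27/2; μ^(5)=-19

((0, 0, 0, 0, 1); (0, 1, 1, 1, 0); (2, 0, 0, 0, 0); (0, 0, 2, 2, 0); (0, 0, 0, 1, 0))


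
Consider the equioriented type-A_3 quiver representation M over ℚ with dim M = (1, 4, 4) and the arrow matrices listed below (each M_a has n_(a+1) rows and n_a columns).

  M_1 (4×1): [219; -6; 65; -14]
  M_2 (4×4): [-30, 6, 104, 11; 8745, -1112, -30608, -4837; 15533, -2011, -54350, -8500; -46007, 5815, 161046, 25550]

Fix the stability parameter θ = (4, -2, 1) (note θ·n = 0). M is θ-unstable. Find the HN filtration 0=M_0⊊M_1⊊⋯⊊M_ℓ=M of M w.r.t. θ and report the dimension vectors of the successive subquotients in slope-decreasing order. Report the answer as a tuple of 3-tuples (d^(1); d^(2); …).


Barcode: M ≅ I[1,3], I[2,2], I[2,3]^2, I[3,3]. HN layers by μ_θ (2 steps, strictly decreasing):
  μ^(1)=1; μ^(2)=-2

((1, 1, 4); (0, 3, 0))


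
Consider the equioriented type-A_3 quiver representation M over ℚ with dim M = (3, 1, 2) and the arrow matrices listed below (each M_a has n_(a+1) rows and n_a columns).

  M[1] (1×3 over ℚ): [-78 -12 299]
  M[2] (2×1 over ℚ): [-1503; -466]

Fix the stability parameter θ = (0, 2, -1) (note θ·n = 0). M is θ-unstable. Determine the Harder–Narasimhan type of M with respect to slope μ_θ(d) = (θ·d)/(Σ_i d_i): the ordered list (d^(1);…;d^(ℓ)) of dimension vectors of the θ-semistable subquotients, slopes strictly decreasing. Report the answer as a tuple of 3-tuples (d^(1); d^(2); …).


Via rank(M_{q-1}∘⋯∘M_p): M ≅ I[1,1]^2, I[1,3], I[3,3].
μ_θ-semistable layers: μ^(1)=1/2; μ^(2)=0; μ^(3)=-1

((0, 1, 1); (3, 0, 0); (0, 0, 1))


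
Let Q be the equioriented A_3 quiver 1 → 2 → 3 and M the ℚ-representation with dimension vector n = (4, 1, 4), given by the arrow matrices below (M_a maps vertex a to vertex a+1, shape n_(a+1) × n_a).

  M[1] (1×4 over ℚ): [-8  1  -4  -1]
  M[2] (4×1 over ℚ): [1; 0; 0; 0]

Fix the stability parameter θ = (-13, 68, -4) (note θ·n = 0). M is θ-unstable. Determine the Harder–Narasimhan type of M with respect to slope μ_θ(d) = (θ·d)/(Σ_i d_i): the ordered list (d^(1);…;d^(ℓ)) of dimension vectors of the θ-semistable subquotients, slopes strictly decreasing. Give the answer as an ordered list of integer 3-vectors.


Via rank(M_{q-1}∘⋯∘M_p): M ≅ I[1,1]^3, I[1,3], I[3,3]^3.
μ_θ-semistable layers: μ^(1)=32; μ^(2)=-4; μ^(3)=-13

((0, 1, 1); (0, 0, 3); (4, 0, 0))


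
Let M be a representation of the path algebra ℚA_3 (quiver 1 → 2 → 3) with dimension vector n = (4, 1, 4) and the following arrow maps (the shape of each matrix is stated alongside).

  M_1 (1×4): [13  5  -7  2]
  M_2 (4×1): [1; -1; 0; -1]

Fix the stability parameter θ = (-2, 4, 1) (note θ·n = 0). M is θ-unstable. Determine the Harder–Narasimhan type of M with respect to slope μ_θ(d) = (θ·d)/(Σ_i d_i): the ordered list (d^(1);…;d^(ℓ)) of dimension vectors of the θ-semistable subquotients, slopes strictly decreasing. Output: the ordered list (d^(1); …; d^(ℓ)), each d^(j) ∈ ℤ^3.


Via rank(M_{q-1}∘⋯∘M_p): M ≅ I[1,1]^3, I[1,3], I[3,3]^3.
μ_θ-semistable layers: μ^(1)=5/2; μ^(2)=1; μ^(3)=-2

((0, 1, 1); (0, 0, 3); (4, 0, 0))


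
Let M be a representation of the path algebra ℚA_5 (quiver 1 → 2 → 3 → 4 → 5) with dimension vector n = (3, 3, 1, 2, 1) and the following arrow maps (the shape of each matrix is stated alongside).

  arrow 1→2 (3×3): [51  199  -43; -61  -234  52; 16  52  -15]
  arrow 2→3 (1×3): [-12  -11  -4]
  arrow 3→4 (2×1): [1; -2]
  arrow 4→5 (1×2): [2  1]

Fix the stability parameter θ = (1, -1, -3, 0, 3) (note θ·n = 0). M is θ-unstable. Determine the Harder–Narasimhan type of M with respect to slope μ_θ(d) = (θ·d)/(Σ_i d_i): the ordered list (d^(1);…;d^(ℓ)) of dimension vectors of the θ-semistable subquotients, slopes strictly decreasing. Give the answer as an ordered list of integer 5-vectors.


Via rank(M_{q-1}∘⋯∘M_p): M ≅ I[1,2]^2, I[1,4], I[4,5].
μ_θ-semistable layers: μ^(1)=3; μ^(2)=0; μ^(3)=-1

((0, 0, 0, 0, 1); (2, 2, 0, 2, 0); (1, 1, 1, 0, 0))


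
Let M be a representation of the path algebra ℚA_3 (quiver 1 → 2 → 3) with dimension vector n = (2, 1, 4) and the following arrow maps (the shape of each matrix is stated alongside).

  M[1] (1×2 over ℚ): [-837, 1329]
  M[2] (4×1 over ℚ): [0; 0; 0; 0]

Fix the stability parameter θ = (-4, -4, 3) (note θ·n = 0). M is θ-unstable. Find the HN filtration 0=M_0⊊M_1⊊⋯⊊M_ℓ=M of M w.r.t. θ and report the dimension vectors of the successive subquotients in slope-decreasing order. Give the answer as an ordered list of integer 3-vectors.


Barcode: M ≅ I[1,1], I[1,2], I[3,3]^4. HN layers by μ_θ (2 steps, strictly decreasing):
  μ^(1)=3; μ^(2)=-4

((0, 0, 4); (2, 1, 0))


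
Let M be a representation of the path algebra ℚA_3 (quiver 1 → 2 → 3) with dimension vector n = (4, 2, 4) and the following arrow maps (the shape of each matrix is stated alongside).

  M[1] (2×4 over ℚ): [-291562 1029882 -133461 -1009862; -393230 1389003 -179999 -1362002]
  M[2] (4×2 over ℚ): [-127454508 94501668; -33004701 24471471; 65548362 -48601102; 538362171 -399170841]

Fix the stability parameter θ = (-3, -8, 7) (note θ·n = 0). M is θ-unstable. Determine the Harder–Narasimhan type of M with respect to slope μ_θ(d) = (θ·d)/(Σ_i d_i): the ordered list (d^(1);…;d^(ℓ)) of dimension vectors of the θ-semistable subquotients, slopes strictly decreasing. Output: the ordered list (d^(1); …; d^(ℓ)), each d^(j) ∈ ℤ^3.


Via rank(M_{q-1}∘⋯∘M_p): M ≅ I[1,1]^2, I[1,2], I[1,3], I[3,3]^3.
μ_θ-semistable layers: μ^(1)=7; μ^(2)=-3; μ^(3)=-11/2

((0, 0, 4); (2, 0, 0); (2, 2, 0))


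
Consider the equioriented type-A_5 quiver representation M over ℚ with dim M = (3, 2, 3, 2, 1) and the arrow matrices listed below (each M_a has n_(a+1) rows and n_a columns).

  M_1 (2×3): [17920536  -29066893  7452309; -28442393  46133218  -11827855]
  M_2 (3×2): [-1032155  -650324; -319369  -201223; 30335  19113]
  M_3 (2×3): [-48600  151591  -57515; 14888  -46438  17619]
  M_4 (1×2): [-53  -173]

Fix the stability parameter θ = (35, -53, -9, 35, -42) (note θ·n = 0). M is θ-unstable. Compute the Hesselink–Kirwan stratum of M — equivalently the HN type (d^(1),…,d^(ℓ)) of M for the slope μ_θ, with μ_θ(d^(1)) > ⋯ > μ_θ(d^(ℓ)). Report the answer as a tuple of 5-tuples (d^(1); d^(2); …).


Barcode: M ≅ I[1,1], I[1,3], I[1,5], I[3,4]. HN layers by μ_θ (3 steps, strictly decreasing):
  μ^(1)=35; μ^(2)=-7/2; μ^(3)=-9

((1, 0, 0, 1, 0); (0, 0, 0, 1, 1); (2, 2, 3, 0, 0))


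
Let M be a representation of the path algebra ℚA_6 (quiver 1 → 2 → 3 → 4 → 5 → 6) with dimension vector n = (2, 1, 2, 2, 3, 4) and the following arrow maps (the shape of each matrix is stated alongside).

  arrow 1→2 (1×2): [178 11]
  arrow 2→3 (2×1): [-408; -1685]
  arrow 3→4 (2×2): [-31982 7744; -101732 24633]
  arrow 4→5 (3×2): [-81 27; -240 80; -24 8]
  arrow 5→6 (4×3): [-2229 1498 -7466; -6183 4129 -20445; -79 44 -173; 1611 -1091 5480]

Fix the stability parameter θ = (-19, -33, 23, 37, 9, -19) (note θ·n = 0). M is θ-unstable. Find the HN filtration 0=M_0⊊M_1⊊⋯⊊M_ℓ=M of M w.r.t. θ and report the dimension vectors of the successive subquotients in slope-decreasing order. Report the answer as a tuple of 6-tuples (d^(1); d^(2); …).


Barcode: M ≅ I[1,1], I[1,6], I[3,4], I[5,6]^2, I[6,6]. HN layers by μ_θ (6 steps, strictly decreasing):
  μ^(1)=37; μ^(2)=23; μ^(3)=25/2; μ^(4)=-5; μ^(5)=-19; μ^(6)=-26

((0, 0, 0, 1, 0, 0); (0, 0, 1, 0, 0, 0); (0, 0, 1, 1, 1, 1); (0, 0, 0, 0, 2, 2); (1, 0, 0, 0, 0, 1); (1, 1, 0, 0, 0, 0))


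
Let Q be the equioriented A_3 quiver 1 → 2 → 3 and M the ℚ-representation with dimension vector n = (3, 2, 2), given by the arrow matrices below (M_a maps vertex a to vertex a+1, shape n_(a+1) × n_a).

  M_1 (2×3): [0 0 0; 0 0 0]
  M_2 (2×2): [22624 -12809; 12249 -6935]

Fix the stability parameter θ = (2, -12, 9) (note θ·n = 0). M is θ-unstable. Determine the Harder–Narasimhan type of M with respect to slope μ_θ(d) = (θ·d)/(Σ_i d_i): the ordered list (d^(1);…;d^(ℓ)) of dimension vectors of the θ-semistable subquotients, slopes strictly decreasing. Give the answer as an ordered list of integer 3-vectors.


Barcode: M ≅ I[1,1]^3, I[2,3]^2. HN layers by μ_θ (3 steps, strictly decreasing):
  μ^(1)=9; μ^(2)=2; μ^(3)=-12

((0, 0, 2); (3, 0, 0); (0, 2, 0))


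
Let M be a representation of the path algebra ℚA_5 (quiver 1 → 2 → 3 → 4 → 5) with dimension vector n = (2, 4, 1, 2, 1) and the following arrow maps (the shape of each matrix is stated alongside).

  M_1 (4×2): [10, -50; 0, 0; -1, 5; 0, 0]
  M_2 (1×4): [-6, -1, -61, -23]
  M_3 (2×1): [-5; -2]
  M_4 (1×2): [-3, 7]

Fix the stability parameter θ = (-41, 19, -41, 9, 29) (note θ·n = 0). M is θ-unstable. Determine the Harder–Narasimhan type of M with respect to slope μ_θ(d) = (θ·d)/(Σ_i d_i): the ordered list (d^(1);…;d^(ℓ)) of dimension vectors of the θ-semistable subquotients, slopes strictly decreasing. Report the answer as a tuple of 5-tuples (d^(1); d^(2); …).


Barcode: M ≅ I[1,1], I[1,5], I[2,2]^3, I[4,4]. HN layers by μ_θ (5 steps, strictly decreasing):
  μ^(1)=29; μ^(2)=19; μ^(3)=9; μ^(4)=-11; μ^(5)=-41

((0, 0, 0, 0, 1); (0, 3, 0, 0, 0); (0, 0, 0, 2, 0); (0, 1, 1, 0, 0); (2, 0, 0, 0, 0))


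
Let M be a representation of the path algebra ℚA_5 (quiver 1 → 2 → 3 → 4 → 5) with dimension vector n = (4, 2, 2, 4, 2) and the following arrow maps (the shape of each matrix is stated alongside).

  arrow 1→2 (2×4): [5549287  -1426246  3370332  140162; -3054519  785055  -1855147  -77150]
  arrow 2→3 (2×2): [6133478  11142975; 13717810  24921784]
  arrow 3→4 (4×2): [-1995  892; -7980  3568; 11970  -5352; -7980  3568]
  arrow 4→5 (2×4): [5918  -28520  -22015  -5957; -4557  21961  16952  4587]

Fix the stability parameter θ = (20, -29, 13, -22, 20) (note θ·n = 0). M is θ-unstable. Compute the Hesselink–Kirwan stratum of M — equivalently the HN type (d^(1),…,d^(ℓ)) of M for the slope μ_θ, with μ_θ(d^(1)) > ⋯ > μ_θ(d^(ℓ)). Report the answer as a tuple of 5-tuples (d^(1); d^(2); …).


Barcode: M ≅ I[1,1]^2, I[1,3], I[1,5], I[4,4]^2, I[4,5]. HN layers by μ_θ (4 steps, strictly decreasing):
  μ^(1)=20; μ^(2)=13; μ^(3)=-9/2; μ^(4)=-22

((2, 0, 0, 0, 2); (0, 0, 1, 0, 0); (2, 2, 1, 1, 0); (0, 0, 0, 3, 0))


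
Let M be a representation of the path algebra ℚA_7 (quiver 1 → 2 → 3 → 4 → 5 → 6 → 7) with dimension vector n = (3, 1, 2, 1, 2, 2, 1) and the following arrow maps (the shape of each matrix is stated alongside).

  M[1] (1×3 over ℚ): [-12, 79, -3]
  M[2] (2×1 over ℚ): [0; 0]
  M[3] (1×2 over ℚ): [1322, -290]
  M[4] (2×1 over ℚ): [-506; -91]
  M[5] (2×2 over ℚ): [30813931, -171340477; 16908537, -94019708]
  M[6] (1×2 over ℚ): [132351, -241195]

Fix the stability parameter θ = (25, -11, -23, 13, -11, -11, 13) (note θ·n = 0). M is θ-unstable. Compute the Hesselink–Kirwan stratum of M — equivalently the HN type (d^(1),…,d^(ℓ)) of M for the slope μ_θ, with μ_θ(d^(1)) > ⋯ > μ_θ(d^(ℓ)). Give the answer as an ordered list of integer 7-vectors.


Interval decomposition of M: I[1,1]^2, I[1,2], I[3,3], I[3,7], I[5,6].
HN type (ℓ=6): μ^(1)=25; μ^(2)=13; μ^(3)=7; μ^(4)=-3; μ^(5)=-11; μ^(6)=-23

((2, 0, 0, 0, 0, 0, 0); (0, 0, 0, 0, 0, 0, 1); (1, 1, 0, 0, 0, 0, 0); (0, 0, 0, 1, 1, 1, 0); (0, 0, 0, 0, 1, 1, 0); (0, 0, 2, 0, 0, 0, 0))


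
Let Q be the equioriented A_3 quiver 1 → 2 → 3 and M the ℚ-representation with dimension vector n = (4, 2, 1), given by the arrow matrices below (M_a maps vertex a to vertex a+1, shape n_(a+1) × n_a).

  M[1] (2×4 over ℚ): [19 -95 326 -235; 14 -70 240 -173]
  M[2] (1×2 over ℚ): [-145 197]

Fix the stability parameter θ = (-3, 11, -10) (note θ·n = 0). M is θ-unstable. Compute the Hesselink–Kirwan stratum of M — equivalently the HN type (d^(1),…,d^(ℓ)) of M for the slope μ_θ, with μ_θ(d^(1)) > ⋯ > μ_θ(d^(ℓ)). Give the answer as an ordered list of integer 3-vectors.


Interval decomposition of M: I[1,1]^2, I[1,2], I[1,3].
HN type (ℓ=3): μ^(1)=11; μ^(2)=1/2; μ^(3)=-3

((0, 1, 0); (0, 1, 1); (4, 0, 0))


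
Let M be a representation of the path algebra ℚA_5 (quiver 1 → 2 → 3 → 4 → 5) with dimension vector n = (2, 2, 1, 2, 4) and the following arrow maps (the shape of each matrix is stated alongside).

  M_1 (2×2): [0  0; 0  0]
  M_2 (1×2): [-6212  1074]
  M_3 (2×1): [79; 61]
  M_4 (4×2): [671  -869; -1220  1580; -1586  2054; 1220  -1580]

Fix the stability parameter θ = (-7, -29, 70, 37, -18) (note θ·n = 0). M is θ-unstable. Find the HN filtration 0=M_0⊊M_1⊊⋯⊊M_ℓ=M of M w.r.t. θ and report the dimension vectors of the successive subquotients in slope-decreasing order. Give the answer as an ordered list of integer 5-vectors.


Interval decomposition of M: I[1,1]^2, I[2,2], I[2,4], I[4,5], I[5,5]^3.
HN type (ℓ=5): μ^(1)=107/2; μ^(2)=19/2; μ^(3)=-7; μ^(4)=-18; μ^(5)=-29

((0, 0, 1, 1, 0); (0, 0, 0, 1, 1); (2, 0, 0, 0, 0); (0, 0, 0, 0, 3); (0, 2, 0, 0, 0))


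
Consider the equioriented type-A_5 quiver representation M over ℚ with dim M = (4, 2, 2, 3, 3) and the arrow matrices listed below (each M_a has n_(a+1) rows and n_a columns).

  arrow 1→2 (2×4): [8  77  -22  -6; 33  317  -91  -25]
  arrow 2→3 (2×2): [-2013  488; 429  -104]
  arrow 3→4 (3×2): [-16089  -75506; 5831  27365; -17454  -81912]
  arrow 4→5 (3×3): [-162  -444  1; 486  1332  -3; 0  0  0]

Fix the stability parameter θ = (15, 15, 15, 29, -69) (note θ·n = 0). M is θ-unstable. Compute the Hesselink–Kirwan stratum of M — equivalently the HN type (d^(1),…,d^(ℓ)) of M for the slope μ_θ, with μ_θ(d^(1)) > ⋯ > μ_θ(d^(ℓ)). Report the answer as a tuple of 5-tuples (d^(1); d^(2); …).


Interval decomposition of M: I[1,1]^2, I[1,2], I[1,4], I[3,4], I[4,5], I[5,5]^2.
HN type (ℓ=4): μ^(1)=29; μ^(2)=15; μ^(3)=-20; μ^(4)=-69

((0, 0, 0, 2, 0); (4, 2, 2, 0, 0); (0, 0, 0, 1, 1); (0, 0, 0, 0, 2))


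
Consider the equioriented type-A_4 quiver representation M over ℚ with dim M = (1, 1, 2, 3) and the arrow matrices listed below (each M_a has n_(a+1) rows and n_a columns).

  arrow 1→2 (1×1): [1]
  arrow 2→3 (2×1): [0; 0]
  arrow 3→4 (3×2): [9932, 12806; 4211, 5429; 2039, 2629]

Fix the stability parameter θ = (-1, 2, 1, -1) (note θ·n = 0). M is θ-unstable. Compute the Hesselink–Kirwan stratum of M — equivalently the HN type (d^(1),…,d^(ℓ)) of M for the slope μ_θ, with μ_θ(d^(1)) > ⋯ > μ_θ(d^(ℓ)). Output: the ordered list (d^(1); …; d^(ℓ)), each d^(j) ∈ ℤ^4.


Barcode: M ≅ I[1,2], I[3,4]^2, I[4,4]. HN layers by μ_θ (3 steps, strictly decreasing):
  μ^(1)=2; μ^(2)=0; μ^(3)=-1

((0, 1, 0, 0); (0, 0, 2, 2); (1, 0, 0, 1))


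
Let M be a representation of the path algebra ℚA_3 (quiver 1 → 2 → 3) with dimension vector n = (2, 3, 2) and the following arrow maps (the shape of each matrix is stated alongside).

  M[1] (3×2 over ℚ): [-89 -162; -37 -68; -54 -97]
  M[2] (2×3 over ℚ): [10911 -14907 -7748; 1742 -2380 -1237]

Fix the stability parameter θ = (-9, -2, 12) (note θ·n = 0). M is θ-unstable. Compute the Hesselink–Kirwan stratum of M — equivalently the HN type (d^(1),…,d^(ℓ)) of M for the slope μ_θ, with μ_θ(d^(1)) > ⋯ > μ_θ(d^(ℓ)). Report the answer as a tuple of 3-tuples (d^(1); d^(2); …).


Interval decomposition of M: I[1,2], I[1,3], I[2,3].
HN type (ℓ=3): μ^(1)=12; μ^(2)=-2; μ^(3)=-9

((0, 0, 2); (0, 3, 0); (2, 0, 0))


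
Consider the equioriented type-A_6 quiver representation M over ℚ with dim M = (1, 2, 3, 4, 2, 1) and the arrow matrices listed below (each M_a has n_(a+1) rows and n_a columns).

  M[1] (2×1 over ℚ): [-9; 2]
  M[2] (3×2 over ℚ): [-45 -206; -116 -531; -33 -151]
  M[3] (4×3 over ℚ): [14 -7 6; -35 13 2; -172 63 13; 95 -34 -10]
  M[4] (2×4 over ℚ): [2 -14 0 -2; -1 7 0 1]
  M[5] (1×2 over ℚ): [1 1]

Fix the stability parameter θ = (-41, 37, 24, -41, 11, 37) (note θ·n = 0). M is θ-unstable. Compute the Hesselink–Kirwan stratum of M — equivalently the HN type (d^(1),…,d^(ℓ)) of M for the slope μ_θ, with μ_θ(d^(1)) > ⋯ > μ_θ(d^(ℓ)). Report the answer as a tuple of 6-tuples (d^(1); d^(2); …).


Barcode: M ≅ I[1,6], I[2,4], I[3,4], I[4,4], I[5,5]. HN layers by μ_θ (5 steps, strictly decreasing):
  μ^(1)=37; μ^(2)=11; μ^(3)=20/3; μ^(4)=-17/2; μ^(5)=-41

((0, 0, 0, 0, 0, 1); (0, 0, 0, 0, 2, 0); (0, 2, 2, 2, 0, 0); (0, 0, 1, 1, 0, 0); (1, 0, 0, 1, 0, 0))


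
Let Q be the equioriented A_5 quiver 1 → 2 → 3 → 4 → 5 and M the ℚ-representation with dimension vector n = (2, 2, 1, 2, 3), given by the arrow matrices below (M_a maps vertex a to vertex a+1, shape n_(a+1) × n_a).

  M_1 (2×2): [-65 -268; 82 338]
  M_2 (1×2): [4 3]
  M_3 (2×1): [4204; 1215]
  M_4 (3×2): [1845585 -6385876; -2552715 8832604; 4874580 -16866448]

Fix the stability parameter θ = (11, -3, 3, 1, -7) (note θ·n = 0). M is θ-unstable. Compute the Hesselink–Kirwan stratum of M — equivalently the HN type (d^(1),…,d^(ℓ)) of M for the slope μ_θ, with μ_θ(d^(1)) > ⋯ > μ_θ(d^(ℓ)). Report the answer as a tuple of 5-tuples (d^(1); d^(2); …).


Via rank(M_{q-1}∘⋯∘M_p): M ≅ I[1,2], I[1,4], I[4,5], I[5,5]^2.
μ_θ-semistable layers: μ^(1)=4; μ^(2)=3; μ^(3)=-3; μ^(4)=-7

((1, 1, 0, 0, 0); (1, 1, 1, 1, 0); (0, 0, 0, 1, 1); (0, 0, 0, 0, 2))


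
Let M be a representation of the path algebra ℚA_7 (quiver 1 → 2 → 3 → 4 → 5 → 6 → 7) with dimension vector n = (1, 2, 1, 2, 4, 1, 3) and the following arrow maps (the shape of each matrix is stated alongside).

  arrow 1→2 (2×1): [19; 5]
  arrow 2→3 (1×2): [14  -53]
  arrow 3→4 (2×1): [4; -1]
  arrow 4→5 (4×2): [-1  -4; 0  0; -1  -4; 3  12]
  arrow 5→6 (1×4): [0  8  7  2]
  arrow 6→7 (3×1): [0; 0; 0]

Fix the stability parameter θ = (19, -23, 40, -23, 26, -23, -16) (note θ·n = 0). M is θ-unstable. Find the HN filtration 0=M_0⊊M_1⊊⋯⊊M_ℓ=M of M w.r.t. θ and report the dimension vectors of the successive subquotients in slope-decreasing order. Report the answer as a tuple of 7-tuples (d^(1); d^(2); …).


Interval decomposition of M: I[1,4], I[2,2], I[4,6], I[5,5]^3, I[7,7]^3.
HN type (ℓ=6): μ^(1)=26; μ^(2)=17/2; μ^(3)=3/2; μ^(4)=-2; μ^(5)=-16; μ^(6)=-23

((0, 0, 0, 0, 3, 0, 0); (0, 0, 1, 1, 0, 0, 0); (0, 0, 0, 0, 1, 1, 0); (1, 1, 0, 0, 0, 0, 0); (0, 0, 0, 0, 0, 0, 3); (0, 1, 0, 1, 0, 0, 0))


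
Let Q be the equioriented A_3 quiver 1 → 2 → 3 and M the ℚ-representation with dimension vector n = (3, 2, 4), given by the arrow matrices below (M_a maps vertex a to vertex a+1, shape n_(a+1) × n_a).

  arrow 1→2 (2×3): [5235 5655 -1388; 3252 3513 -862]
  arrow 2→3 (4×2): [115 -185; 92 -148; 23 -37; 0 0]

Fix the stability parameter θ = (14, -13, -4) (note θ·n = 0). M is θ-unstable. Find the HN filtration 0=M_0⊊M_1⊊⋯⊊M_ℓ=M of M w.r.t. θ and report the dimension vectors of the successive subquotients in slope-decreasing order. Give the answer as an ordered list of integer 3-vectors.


Barcode: M ≅ I[1,1], I[1,2], I[1,3], I[3,3]^3. HN layers by μ_θ (4 steps, strictly decreasing):
  μ^(1)=14; μ^(2)=1/2; μ^(3)=-1; μ^(4)=-4

((1, 0, 0); (1, 1, 0); (1, 1, 1); (0, 0, 3))


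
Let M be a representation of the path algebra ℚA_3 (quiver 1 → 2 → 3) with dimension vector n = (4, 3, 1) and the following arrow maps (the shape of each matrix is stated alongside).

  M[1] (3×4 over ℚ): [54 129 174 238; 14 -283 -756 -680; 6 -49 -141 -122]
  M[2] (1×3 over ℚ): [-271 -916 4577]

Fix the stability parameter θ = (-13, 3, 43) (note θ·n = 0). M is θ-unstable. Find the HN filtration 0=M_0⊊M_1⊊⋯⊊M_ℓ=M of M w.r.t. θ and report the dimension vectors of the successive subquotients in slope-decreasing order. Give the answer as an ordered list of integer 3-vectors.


Barcode: M ≅ I[1,1], I[1,2]^2, I[1,3]. HN layers by μ_θ (3 steps, strictly decreasing):
  μ^(1)=43; μ^(2)=3; μ^(3)=-13

((0, 0, 1); (0, 3, 0); (4, 0, 0))


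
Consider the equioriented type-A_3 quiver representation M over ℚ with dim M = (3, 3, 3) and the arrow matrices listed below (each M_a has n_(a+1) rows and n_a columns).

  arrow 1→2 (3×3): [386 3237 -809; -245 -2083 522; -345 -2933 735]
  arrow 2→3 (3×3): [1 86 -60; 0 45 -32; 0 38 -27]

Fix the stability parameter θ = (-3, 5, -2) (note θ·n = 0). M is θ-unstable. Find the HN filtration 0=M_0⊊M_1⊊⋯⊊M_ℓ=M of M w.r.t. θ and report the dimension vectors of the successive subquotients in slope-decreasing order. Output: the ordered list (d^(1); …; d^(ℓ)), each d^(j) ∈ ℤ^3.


Via rank(M_{q-1}∘⋯∘M_p): M ≅ I[1,3]^3.
μ_θ-semistable layers: μ^(1)=3/2; μ^(2)=-3

((0, 3, 3); (3, 0, 0))


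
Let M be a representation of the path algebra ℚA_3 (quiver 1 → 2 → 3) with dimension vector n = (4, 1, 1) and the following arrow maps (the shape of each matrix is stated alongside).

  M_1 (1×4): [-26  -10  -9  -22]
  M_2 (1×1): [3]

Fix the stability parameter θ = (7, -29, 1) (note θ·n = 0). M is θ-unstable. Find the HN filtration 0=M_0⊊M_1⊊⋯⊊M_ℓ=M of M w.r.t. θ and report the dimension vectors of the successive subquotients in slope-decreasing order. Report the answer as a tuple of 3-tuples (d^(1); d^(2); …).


Interval decomposition of M: I[1,1]^3, I[1,3].
HN type (ℓ=3): μ^(1)=7; μ^(2)=1; μ^(3)=-11

((3, 0, 0); (0, 0, 1); (1, 1, 0))


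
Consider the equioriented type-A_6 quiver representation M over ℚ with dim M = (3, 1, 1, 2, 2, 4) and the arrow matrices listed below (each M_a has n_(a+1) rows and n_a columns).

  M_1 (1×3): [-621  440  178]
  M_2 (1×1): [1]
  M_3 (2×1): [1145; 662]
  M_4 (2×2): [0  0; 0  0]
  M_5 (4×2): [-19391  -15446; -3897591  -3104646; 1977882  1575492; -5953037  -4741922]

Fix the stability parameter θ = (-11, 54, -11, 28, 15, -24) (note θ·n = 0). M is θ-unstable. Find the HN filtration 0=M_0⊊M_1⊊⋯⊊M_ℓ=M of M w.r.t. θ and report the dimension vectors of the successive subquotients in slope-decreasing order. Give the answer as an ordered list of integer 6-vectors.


Interval decomposition of M: I[1,1]^2, I[1,4], I[4,4], I[5,5], I[5,6], I[6,6]^3.
HN type (ℓ=6): μ^(1)=28; μ^(2)=43/2; μ^(3)=15; μ^(4)=-9/2; μ^(5)=-11; μ^(6)=-24

((0, 0, 0, 2, 0, 0); (0, 1, 1, 0, 0, 0); (0, 0, 0, 0, 1, 0); (0, 0, 0, 0, 1, 1); (3, 0, 0, 0, 0, 0); (0, 0, 0, 0, 0, 3))


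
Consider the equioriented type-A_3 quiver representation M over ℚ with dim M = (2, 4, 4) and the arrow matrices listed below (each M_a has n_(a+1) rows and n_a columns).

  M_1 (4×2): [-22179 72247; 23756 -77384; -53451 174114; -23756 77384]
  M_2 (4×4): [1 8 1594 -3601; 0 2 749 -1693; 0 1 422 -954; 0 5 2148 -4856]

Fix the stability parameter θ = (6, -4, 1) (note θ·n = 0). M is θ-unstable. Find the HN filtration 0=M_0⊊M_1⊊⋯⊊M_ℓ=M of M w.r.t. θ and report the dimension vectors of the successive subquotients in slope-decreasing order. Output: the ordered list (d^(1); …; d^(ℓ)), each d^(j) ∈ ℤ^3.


Interval decomposition of M: I[1,3]^2, I[2,2], I[2,3], I[3,3].
HN type (ℓ=2): μ^(1)=1; μ^(2)=-4

((2, 2, 4); (0, 2, 0))


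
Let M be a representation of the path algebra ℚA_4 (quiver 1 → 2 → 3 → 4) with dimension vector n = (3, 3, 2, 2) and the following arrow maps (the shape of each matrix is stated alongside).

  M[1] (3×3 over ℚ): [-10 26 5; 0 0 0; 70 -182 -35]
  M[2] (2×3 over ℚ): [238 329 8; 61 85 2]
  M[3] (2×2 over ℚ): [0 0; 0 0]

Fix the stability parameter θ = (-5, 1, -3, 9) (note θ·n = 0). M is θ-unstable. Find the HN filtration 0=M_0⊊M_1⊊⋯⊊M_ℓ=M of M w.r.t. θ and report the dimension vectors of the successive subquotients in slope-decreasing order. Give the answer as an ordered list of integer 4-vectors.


Interval decomposition of M: I[1,1]^2, I[1,3], I[2,2], I[2,3], I[4,4]^2.
HN type (ℓ=4): μ^(1)=9; μ^(2)=1; μ^(3)=-1; μ^(4)=-5

((0, 0, 0, 2); (0, 1, 0, 0); (0, 2, 2, 0); (3, 0, 0, 0))


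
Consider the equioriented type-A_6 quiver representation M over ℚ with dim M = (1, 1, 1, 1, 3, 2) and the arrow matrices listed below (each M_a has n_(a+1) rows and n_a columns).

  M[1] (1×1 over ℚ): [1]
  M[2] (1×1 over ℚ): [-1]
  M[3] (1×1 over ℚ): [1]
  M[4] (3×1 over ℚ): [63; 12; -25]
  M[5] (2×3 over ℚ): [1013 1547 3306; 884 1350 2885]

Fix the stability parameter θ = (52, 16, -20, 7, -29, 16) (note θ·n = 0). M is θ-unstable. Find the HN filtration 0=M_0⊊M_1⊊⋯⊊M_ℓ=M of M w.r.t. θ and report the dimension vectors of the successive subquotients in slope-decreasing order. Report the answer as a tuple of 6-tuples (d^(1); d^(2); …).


Via rank(M_{q-1}∘⋯∘M_p): M ≅ I[1,6], I[5,5], I[5,6].
μ_θ-semistable layers: μ^(1)=16; μ^(2)=26/5; μ^(3)=-29

((0, 0, 0, 0, 0, 2); (1, 1, 1, 1, 1, 0); (0, 0, 0, 0, 2, 0))


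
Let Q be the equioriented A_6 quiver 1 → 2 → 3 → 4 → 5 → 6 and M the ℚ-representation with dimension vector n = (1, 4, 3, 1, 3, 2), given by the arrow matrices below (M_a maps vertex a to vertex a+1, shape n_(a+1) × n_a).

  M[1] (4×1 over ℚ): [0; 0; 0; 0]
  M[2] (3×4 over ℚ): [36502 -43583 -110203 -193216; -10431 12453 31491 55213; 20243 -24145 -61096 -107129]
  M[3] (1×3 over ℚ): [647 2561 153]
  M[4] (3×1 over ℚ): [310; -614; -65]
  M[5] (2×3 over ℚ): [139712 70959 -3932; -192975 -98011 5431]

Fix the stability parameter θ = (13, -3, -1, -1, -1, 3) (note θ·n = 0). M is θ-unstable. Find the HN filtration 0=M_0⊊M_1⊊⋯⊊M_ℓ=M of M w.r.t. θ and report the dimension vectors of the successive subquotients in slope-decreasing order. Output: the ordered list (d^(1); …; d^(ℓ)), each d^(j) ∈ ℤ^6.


Interval decomposition of M: I[1,1], I[2,2], I[2,3]^2, I[2,6], I[5,5], I[5,6].
HN type (ℓ=4): μ^(1)=13; μ^(2)=3; μ^(3)=-1; μ^(4)=-3

((1, 0, 0, 0, 0, 0); (0, 0, 0, 0, 0, 2); (0, 0, 3, 1, 3, 0); (0, 4, 0, 0, 0, 0))


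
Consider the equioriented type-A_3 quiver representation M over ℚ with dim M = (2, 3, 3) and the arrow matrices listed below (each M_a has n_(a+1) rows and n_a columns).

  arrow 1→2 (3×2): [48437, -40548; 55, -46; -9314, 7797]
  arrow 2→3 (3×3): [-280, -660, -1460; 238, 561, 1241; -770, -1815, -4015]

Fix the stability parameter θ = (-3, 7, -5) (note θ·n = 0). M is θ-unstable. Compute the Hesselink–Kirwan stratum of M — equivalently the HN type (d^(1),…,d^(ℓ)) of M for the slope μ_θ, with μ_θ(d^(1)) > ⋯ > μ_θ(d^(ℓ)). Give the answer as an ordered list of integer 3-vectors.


Barcode: M ≅ I[1,2], I[1,3], I[2,2], I[3,3]^2. HN layers by μ_θ (4 steps, strictly decreasing):
  μ^(1)=7; μ^(2)=1; μ^(3)=-3; μ^(4)=-5

((0, 2, 0); (0, 1, 1); (2, 0, 0); (0, 0, 2))


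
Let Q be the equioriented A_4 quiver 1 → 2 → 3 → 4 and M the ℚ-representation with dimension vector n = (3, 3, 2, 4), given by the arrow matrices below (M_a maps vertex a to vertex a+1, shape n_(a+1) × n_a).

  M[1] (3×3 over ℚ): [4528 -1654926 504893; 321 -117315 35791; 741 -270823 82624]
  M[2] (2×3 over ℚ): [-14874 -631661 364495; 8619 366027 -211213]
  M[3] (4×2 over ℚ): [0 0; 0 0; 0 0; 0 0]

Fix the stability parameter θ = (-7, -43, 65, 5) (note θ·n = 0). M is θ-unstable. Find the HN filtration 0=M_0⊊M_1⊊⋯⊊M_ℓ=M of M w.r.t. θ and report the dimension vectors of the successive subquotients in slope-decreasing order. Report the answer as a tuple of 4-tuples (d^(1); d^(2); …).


Via rank(M_{q-1}∘⋯∘M_p): M ≅ I[1,2], I[1,3]^2, I[4,4]^4.
μ_θ-semistable layers: μ^(1)=65; μ^(2)=5; μ^(3)=-25

((0, 0, 2, 0); (0, 0, 0, 4); (3, 3, 0, 0))


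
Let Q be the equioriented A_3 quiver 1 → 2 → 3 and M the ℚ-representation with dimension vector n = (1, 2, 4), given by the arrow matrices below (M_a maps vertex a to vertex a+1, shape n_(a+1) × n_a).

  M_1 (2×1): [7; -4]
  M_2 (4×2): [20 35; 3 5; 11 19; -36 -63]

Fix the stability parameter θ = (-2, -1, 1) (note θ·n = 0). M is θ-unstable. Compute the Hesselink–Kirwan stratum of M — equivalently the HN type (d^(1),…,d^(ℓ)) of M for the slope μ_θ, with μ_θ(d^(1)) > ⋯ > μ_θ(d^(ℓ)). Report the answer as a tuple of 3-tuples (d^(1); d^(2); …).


Barcode: M ≅ I[1,3], I[2,3], I[3,3]^2. HN layers by μ_θ (3 steps, strictly decreasing):
  μ^(1)=1; μ^(2)=-1; μ^(3)=-2

((0, 0, 4); (0, 2, 0); (1, 0, 0))


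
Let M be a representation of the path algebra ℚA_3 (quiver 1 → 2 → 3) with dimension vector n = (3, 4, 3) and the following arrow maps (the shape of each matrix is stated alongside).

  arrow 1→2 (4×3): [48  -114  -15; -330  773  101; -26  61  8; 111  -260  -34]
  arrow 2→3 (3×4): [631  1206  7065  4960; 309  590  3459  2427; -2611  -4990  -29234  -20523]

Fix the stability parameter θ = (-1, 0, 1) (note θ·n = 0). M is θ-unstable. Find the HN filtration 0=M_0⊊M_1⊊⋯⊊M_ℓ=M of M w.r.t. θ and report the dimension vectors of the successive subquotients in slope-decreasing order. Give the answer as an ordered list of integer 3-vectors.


Interval decomposition of M: I[1,3]^3, I[2,2].
HN type (ℓ=3): μ^(1)=1; μ^(2)=0; μ^(3)=-1

((0, 0, 3); (0, 4, 0); (3, 0, 0))


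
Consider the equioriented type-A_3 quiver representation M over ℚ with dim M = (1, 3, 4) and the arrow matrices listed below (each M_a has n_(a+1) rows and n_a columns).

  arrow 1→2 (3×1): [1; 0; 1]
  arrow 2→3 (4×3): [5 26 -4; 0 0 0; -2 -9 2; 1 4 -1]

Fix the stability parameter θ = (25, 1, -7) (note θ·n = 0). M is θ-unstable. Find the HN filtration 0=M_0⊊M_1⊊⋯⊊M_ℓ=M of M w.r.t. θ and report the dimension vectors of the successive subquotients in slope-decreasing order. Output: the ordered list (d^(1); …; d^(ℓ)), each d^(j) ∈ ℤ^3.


Interval decomposition of M: I[1,3], I[2,3]^2, I[3,3].
HN type (ℓ=3): μ^(1)=19/3; μ^(2)=-3; μ^(3)=-7

((1, 1, 1); (0, 2, 2); (0, 0, 1))


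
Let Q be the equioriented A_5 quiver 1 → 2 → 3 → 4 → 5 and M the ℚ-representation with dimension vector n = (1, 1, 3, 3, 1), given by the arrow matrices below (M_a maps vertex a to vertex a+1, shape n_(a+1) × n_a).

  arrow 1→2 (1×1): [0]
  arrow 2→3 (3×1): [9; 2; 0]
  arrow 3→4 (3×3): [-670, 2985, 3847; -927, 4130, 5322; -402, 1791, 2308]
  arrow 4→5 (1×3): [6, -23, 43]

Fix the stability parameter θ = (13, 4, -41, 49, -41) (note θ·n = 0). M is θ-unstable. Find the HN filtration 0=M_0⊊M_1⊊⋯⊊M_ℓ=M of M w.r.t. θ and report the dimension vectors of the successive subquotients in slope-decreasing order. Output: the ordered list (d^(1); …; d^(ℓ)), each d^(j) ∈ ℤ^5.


Interval decomposition of M: I[1,1], I[2,5], I[3,4]^2.
HN type (ℓ=5): μ^(1)=49; μ^(2)=13; μ^(3)=4; μ^(4)=-37/2; μ^(5)=-41

((0, 0, 0, 2, 0); (1, 0, 0, 0, 0); (0, 0, 0, 1, 1); (0, 1, 1, 0, 0); (0, 0, 2, 0, 0))
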